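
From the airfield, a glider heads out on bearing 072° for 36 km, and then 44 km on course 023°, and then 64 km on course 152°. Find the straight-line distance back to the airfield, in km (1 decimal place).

81.6 km

Leg 1 (072°, 36 km): east 36 sin 72° = 34.24, north 36 cos 72° = 11.12
Leg 2 (023°, 44 km): east 44 sin 23° = 17.19, north 44 cos 23° = 40.50
Leg 3 (152°, 64 km): east 64 sin 152° = 30.05, north 64 cos 152° = -56.51
Net: 81.48 east, -4.88 north. Distance = √((81.48)² + (-4.88)²) = 81.623 km.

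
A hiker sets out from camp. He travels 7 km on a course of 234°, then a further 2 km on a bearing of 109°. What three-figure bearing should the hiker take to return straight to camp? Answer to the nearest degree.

038°

Leg 1 (234°, 7 km): east 7 sin 234° = -5.66, north 7 cos 234° = -4.11
Leg 2 (109°, 2 km): east 2 sin 109° = 1.89, north 2 cos 109° = -0.65
Net displacement: -3.77 east, -4.77 north. Direction back to start is (3.77, 4.77): bearing = atan2(3.77, 4.77) mod 360° = 38.36° ≈ 038°.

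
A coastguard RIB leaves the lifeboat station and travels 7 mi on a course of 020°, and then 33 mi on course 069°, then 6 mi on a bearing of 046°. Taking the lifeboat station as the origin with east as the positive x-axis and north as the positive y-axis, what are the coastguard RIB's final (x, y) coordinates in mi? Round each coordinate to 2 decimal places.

(37.52, 22.57)

Leg 1 (020°, 7 mi): east 7 sin 20° = 2.39, north 7 cos 20° = 6.58
Leg 2 (069°, 33 mi): east 33 sin 69° = 30.81, north 33 cos 69° = 11.83
Leg 3 (046°, 6 mi): east 6 sin 46° = 4.32, north 6 cos 46° = 4.17
Summing: 37.52 mi east, 22.57 mi north → (37.52, 22.57).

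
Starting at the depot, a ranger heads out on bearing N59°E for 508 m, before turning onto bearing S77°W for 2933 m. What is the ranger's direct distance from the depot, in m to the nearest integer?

2455 m

Leg 1 (N59°E, 508 m): east 508 sin 59° = 435.44, north 508 cos 59° = 261.64
Leg 2 (S77°W, 2933 m): east 2933 sin 257° = -2857.83, north 2933 cos 257° = -659.78
Net: -2422.39 east, -398.14 north. Distance = √((-2422.39)² + (-398.14)²) = 2454.888 m.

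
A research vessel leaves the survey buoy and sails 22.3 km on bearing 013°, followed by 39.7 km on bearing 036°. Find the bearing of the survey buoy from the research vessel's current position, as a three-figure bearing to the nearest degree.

Leg 1 (013°, 22.3 km): east 22.3 sin 13° = 5.02, north 22.3 cos 13° = 21.73
Leg 2 (036°, 39.7 km): east 39.7 sin 36° = 23.34, north 39.7 cos 36° = 32.12
Net displacement: 28.35 east, 53.85 north. Direction back to start is (-28.35, -53.85): bearing = atan2(-28.35, -53.85) mod 360° = 207.77° ≈ 208°.

208°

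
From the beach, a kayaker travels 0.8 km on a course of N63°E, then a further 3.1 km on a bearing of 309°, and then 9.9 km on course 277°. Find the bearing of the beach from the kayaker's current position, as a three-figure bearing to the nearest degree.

Leg 1 (N63°E, 0.8 km): east 0.8 sin 63° = 0.71, north 0.8 cos 63° = 0.36
Leg 2 (309°, 3.1 km): east 3.1 sin 309° = -2.41, north 3.1 cos 309° = 1.95
Leg 3 (277°, 9.9 km): east 9.9 sin 277° = -9.83, north 9.9 cos 277° = 1.21
Net displacement: -11.52 east, 3.52 north. Direction back to start is (11.52, -3.52): bearing = atan2(11.52, -3.52) mod 360° = 106.99° ≈ 107°.

107°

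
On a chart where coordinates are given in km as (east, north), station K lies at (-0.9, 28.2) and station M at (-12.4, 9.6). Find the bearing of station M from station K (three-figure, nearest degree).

Δeast = -12.4 − -0.9 = -11.50; Δnorth = 9.6 − 28.2 = -18.60.
Bearing = atan2(Δeast, Δnorth) mod 360° = 211.73° ≈ 212°.

212°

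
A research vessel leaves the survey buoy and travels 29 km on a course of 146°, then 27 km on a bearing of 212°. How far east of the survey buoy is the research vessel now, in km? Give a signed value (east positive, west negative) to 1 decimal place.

1.9 km

Leg 1 (146°, 29 km): east 29 sin 146° = 16.22, north 29 cos 146° = -24.04
Leg 2 (212°, 27 km): east 27 sin 212° = -14.31, north 27 cos 212° = -22.90
Net east component: 1.91 km.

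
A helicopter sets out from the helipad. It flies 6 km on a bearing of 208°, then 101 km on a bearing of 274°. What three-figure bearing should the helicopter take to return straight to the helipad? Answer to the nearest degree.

091°

Leg 1 (208°, 6 km): east 6 sin 208° = -2.82, north 6 cos 208° = -5.30
Leg 2 (274°, 101 km): east 101 sin 274° = -100.75, north 101 cos 274° = 7.05
Net displacement: -103.57 east, 1.75 north. Direction back to start is (103.57, -1.75): bearing = atan2(103.57, -1.75) mod 360° = 90.97° ≈ 091°.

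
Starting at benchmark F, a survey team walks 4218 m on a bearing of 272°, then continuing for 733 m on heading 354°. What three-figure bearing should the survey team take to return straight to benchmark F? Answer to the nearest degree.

102°

Leg 1 (272°, 4218 m): east 4218 sin 272° = -4215.43, north 4218 cos 272° = 147.21
Leg 2 (354°, 733 m): east 733 sin 354° = -76.62, north 733 cos 354° = 728.98
Net displacement: -4292.05 east, 876.19 north. Direction back to start is (4292.05, -876.19): bearing = atan2(4292.05, -876.19) mod 360° = 101.54° ≈ 102°.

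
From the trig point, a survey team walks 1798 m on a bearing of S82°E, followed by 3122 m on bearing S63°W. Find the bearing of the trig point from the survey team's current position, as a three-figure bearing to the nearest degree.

031°

Leg 1 (S82°E, 1798 m): east 1798 sin 98° = 1780.50, north 1798 cos 98° = -250.23
Leg 2 (S63°W, 3122 m): east 3122 sin 243° = -2781.72, north 3122 cos 243° = -1417.36
Net displacement: -1001.22 east, -1667.59 north. Direction back to start is (1001.22, 1667.59): bearing = atan2(1001.22, 1667.59) mod 360° = 30.98° ≈ 031°.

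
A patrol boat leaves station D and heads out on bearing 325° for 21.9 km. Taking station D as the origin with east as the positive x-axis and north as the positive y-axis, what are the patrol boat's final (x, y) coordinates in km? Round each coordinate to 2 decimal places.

(-12.56, 17.94)

Leg 1 (325°, 21.9 km): east 21.9 sin 325° = -12.56, north 21.9 cos 325° = 17.94
Summing: -12.56 km east, 17.94 km north → (-12.56, 17.94).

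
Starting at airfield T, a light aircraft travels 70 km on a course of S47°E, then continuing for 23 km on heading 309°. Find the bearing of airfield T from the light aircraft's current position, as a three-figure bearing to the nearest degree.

315°

Leg 1 (S47°E, 70 km): east 70 sin 133° = 51.19, north 70 cos 133° = -47.74
Leg 2 (309°, 23 km): east 23 sin 309° = -17.87, north 23 cos 309° = 14.47
Net displacement: 33.32 east, -33.27 north. Direction back to start is (-33.32, 33.27): bearing = atan2(-33.32, 33.27) mod 360° = 314.95° ≈ 315°.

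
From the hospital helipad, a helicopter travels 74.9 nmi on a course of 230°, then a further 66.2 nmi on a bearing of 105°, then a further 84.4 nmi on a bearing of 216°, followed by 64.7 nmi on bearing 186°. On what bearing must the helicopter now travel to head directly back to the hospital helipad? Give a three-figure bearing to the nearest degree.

Leg 1 (230°, 74.9 nmi): east 74.9 sin 230° = -57.38, north 74.9 cos 230° = -48.14
Leg 2 (105°, 66.2 nmi): east 66.2 sin 105° = 63.94, north 66.2 cos 105° = -17.13
Leg 3 (216°, 84.4 nmi): east 84.4 sin 216° = -49.61, north 84.4 cos 216° = -68.28
Leg 4 (186°, 64.7 nmi): east 64.7 sin 186° = -6.76, north 64.7 cos 186° = -64.35
Net displacement: -49.80 east, -197.91 north. Direction back to start is (49.80, 197.91): bearing = atan2(49.80, 197.91) mod 360° = 14.13° ≈ 014°.

014°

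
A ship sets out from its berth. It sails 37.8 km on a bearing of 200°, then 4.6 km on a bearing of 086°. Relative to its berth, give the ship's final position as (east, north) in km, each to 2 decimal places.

Leg 1 (200°, 37.8 km): east 37.8 sin 200° = -12.93, north 37.8 cos 200° = -35.52
Leg 2 (086°, 4.6 km): east 4.6 sin 86° = 4.59, north 4.6 cos 86° = 0.32
Summing: -8.34 km east, -35.20 km north → (-8.34, -35.20).

(-8.34, -35.20)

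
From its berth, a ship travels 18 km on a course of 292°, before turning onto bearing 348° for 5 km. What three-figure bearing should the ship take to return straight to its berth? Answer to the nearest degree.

123°

Leg 1 (292°, 18 km): east 18 sin 292° = -16.69, north 18 cos 292° = 6.74
Leg 2 (348°, 5 km): east 5 sin 348° = -1.04, north 5 cos 348° = 4.89
Net displacement: -17.73 east, 11.63 north. Direction back to start is (17.73, -11.63): bearing = atan2(17.73, -11.63) mod 360° = 123.27° ≈ 123°.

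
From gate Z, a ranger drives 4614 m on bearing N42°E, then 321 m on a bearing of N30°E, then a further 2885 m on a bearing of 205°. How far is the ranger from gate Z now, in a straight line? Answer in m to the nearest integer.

2304 m

Leg 1 (N42°E, 4614 m): east 4614 sin 42° = 3087.37, north 4614 cos 42° = 3428.87
Leg 2 (N30°E, 321 m): east 321 sin 30° = 160.50, north 321 cos 30° = 277.99
Leg 3 (205°, 2885 m): east 2885 sin 205° = -1219.25, north 2885 cos 205° = -2614.70
Net: 2028.61 east, 1092.17 north. Distance = √((2028.61)² + (1092.17)²) = 2303.933 m.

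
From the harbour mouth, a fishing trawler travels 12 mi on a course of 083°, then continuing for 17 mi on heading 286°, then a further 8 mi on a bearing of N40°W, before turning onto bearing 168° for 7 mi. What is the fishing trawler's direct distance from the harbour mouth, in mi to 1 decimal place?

9.8 mi

Leg 1 (083°, 12 mi): east 12 sin 83° = 11.91, north 12 cos 83° = 1.46
Leg 2 (286°, 17 mi): east 17 sin 286° = -16.34, north 17 cos 286° = 4.69
Leg 3 (N40°W, 8 mi): east 8 sin 320° = -5.14, north 8 cos 320° = 6.13
Leg 4 (168°, 7 mi): east 7 sin 168° = 1.46, north 7 cos 168° = -6.85
Net: -8.12 east, 5.43 north. Distance = √((-8.12)² + (5.43)²) = 9.766 mi.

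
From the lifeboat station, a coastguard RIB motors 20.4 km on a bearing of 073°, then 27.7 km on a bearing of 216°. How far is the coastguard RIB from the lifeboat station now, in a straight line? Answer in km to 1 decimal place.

Leg 1 (073°, 20.4 km): east 20.4 sin 73° = 19.51, north 20.4 cos 73° = 5.96
Leg 2 (216°, 27.7 km): east 27.7 sin 216° = -16.28, north 27.7 cos 216° = -22.41
Net: 3.23 east, -16.45 north. Distance = √((3.23)² + (-16.45)²) = 16.759 km.

16.8 km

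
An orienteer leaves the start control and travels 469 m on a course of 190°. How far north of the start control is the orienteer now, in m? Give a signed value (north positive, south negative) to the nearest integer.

-462 m

Leg 1 (190°, 469 m): east 469 sin 190° = -81.44, north 469 cos 190° = -461.87
Net north component: -461.87 m.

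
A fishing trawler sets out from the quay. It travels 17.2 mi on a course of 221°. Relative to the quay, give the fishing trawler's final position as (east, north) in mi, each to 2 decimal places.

(-11.28, -12.98)

Leg 1 (221°, 17.2 mi): east 17.2 sin 221° = -11.28, north 17.2 cos 221° = -12.98
Summing: -11.28 mi east, -12.98 mi north → (-11.28, -12.98).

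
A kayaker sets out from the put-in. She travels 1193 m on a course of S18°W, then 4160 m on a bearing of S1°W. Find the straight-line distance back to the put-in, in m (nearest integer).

5312 m

Leg 1 (S18°W, 1193 m): east 1193 sin 198° = -368.66, north 1193 cos 198° = -1134.61
Leg 2 (S1°W, 4160 m): east 4160 sin 181° = -72.60, north 4160 cos 181° = -4159.37
Net: -441.26 east, -5293.98 north. Distance = √((-441.26)² + (-5293.98)²) = 5312.335 m.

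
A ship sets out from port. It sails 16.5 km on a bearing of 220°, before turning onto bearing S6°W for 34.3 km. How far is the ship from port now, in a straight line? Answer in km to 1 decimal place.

Leg 1 (220°, 16.5 km): east 16.5 sin 220° = -10.61, north 16.5 cos 220° = -12.64
Leg 2 (S6°W, 34.3 km): east 34.3 sin 186° = -3.59, north 34.3 cos 186° = -34.11
Net: -14.19 east, -46.75 north. Distance = √((-14.19)² + (-46.75)²) = 48.858 km.

48.9 km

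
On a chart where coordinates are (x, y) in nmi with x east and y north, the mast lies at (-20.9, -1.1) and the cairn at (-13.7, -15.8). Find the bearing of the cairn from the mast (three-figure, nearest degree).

154°

Δeast = -13.7 − -20.9 = 7.20; Δnorth = -15.8 − -1.1 = -14.70.
Bearing = atan2(Δeast, Δnorth) mod 360° = 153.90° ≈ 154°.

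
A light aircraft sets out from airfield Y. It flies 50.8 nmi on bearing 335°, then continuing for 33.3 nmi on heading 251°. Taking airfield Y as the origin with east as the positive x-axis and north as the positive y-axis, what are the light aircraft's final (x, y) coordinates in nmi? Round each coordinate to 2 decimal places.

Leg 1 (335°, 50.8 nmi): east 50.8 sin 335° = -21.47, north 50.8 cos 335° = 46.04
Leg 2 (251°, 33.3 nmi): east 33.3 sin 251° = -31.49, north 33.3 cos 251° = -10.84
Summing: -52.95 nmi east, 35.20 nmi north → (-52.95, 35.20).

(-52.95, 35.20)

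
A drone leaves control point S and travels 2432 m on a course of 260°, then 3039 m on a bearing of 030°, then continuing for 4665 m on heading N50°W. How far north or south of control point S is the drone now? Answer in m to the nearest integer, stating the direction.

Leg 1 (260°, 2432 m): east 2432 sin 260° = -2395.05, north 2432 cos 260° = -422.31
Leg 2 (030°, 3039 m): east 3039 sin 30° = 1519.50, north 3039 cos 30° = 2631.85
Leg 3 (N50°W, 4665 m): east 4665 sin 310° = -3573.60, north 4665 cos 310° = 2998.60
Net north component: 5208.14 m.

5208 m north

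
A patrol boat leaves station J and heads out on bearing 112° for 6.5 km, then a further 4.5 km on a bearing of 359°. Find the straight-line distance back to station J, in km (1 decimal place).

6.3 km

Leg 1 (112°, 6.5 km): east 6.5 sin 112° = 6.03, north 6.5 cos 112° = -2.43
Leg 2 (359°, 4.5 km): east 4.5 sin 359° = -0.08, north 4.5 cos 359° = 4.50
Net: 5.95 east, 2.06 north. Distance = √((5.95)² + (2.06)²) = 6.296 km.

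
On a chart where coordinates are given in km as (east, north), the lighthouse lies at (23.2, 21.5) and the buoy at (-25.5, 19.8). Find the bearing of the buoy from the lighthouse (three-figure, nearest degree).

Δeast = -25.5 − 23.2 = -48.70; Δnorth = 19.8 − 21.5 = -1.70.
Bearing = atan2(Δeast, Δnorth) mod 360° = 268.00° ≈ 268°.

268°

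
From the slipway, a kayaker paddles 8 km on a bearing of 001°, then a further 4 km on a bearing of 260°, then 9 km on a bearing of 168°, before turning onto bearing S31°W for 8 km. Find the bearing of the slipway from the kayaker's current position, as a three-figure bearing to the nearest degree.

Leg 1 (001°, 8 km): east 8 sin 1° = 0.14, north 8 cos 1° = 8.00
Leg 2 (260°, 4 km): east 4 sin 260° = -3.94, north 4 cos 260° = -0.69
Leg 3 (168°, 9 km): east 9 sin 168° = 1.87, north 9 cos 168° = -8.80
Leg 4 (S31°W, 8 km): east 8 sin 211° = -4.12, north 8 cos 211° = -6.86
Net displacement: -6.05 east, -8.36 north. Direction back to start is (6.05, 8.36): bearing = atan2(6.05, 8.36) mod 360° = 35.90° ≈ 036°.

036°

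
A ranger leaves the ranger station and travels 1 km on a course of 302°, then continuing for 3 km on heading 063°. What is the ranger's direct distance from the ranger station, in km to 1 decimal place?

2.6 km

Leg 1 (302°, 1 km): east 1 sin 302° = -0.85, north 1 cos 302° = 0.53
Leg 2 (063°, 3 km): east 3 sin 63° = 2.67, north 3 cos 63° = 1.36
Net: 1.82 east, 1.89 north. Distance = √((1.82)² + (1.89)²) = 2.629 km.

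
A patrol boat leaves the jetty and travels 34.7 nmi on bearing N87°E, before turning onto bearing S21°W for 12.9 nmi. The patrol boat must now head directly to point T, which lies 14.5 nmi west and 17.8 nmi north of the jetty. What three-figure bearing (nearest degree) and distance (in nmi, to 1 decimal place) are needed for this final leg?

Leg 1 (N87°E, 34.7 nmi): east 34.7 sin 87° = 34.65, north 34.7 cos 87° = 1.82
Leg 2 (S21°W, 12.9 nmi): east 12.9 sin 201° = -4.62, north 12.9 cos 201° = -12.04
Current position: (30.03, -10.23). Target: (-14.5, 17.8). Remaining: Δeast = -44.53, Δnorth = 28.03.
Bearing = atan2(-44.53, 28.03) mod 360° = 302.19°; distance = √((-44.53)² + (28.03)²) = 52.616 nmi.

302°, 52.6 nmi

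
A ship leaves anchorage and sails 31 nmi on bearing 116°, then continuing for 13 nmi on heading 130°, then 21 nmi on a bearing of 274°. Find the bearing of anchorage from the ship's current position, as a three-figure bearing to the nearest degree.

Leg 1 (116°, 31 nmi): east 31 sin 116° = 27.86, north 31 cos 116° = -13.59
Leg 2 (130°, 13 nmi): east 13 sin 130° = 9.96, north 13 cos 130° = -8.36
Leg 3 (274°, 21 nmi): east 21 sin 274° = -20.95, north 21 cos 274° = 1.46
Net displacement: 16.87 east, -20.48 north. Direction back to start is (-16.87, 20.48): bearing = atan2(-16.87, 20.48) mod 360° = 320.52° ≈ 321°.

321°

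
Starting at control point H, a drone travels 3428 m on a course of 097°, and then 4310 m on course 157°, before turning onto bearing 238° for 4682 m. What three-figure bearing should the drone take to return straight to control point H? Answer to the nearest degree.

351°

Leg 1 (097°, 3428 m): east 3428 sin 97° = 3402.45, north 3428 cos 97° = -417.77
Leg 2 (157°, 4310 m): east 4310 sin 157° = 1684.05, north 4310 cos 157° = -3967.38
Leg 3 (238°, 4682 m): east 4682 sin 238° = -3970.56, north 4682 cos 238° = -2481.08
Net displacement: 1115.94 east, -6866.23 north. Direction back to start is (-1115.94, 6866.23): bearing = atan2(-1115.94, 6866.23) mod 360° = 350.77° ≈ 351°.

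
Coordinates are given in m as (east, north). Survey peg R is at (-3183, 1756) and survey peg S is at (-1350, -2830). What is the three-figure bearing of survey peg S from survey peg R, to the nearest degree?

Δeast = -1350 − -3183 = 1833.00; Δnorth = -2830 − 1756 = -4586.00.
Bearing = atan2(Δeast, Δnorth) mod 360° = 158.21° ≈ 158°.

158°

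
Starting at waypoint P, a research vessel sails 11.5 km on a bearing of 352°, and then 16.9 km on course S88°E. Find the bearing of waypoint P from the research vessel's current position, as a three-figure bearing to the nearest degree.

235°

Leg 1 (352°, 11.5 km): east 11.5 sin 352° = -1.60, north 11.5 cos 352° = 11.39
Leg 2 (S88°E, 16.9 km): east 16.9 sin 92° = 16.89, north 16.9 cos 92° = -0.59
Net displacement: 15.29 east, 10.80 north. Direction back to start is (-15.29, -10.80): bearing = atan2(-15.29, -10.80) mod 360° = 234.77° ≈ 235°.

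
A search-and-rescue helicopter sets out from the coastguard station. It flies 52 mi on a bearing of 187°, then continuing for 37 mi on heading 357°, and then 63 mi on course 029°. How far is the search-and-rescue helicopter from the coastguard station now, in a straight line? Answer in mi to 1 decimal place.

Leg 1 (187°, 52 mi): east 52 sin 187° = -6.34, north 52 cos 187° = -51.61
Leg 2 (357°, 37 mi): east 37 sin 357° = -1.94, north 37 cos 357° = 36.95
Leg 3 (029°, 63 mi): east 63 sin 29° = 30.54, north 63 cos 29° = 55.10
Net: 22.27 east, 40.44 north. Distance = √((22.27)² + (40.44)²) = 46.164 mi.

46.2 mi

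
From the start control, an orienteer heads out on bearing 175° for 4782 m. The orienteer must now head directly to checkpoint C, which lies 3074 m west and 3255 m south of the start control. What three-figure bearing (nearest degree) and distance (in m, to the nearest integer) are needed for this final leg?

293°, 3803 m

Leg 1 (175°, 4782 m): east 4782 sin 175° = 416.78, north 4782 cos 175° = -4763.80
Current position: (416.78, -4763.80). Target: (-3074, -3255). Remaining: Δeast = -3490.78, Δnorth = 1508.80.
Bearing = atan2(-3490.78, 1508.80) mod 360° = 293.38°; distance = √((-3490.78)² + (1508.80)²) = 3802.897 m.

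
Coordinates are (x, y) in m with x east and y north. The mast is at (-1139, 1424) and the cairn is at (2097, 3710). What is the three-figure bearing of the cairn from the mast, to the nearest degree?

055°

Δeast = 2097 − -1139 = 3236.00; Δnorth = 3710 − 1424 = 2286.00.
Bearing = atan2(Δeast, Δnorth) mod 360° = 54.76° ≈ 055°.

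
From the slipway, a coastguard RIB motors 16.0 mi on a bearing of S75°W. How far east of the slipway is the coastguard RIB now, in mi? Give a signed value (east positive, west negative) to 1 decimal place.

-15.5 mi

Leg 1 (S75°W, 16.0 mi): east 16.0 sin 255° = -15.45, north 16.0 cos 255° = -4.14
Net east component: -15.45 mi.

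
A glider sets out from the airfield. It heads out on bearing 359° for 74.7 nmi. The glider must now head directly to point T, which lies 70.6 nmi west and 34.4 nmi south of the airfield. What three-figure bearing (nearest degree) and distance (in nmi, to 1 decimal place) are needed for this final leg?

212°, 129.2 nmi

Leg 1 (359°, 74.7 nmi): east 74.7 sin 359° = -1.30, north 74.7 cos 359° = 74.69
Current position: (-1.30, 74.69). Target: (-70.6, -34.4). Remaining: Δeast = -69.30, Δnorth = -109.09.
Bearing = atan2(-69.30, -109.09) mod 360° = 212.42°; distance = √((-69.30)² + (-109.09)²) = 129.237 nmi.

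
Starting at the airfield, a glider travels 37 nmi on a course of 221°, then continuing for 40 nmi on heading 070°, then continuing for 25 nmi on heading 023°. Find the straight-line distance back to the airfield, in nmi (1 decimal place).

24.7 nmi

Leg 1 (221°, 37 nmi): east 37 sin 221° = -24.27, north 37 cos 221° = -27.92
Leg 2 (070°, 40 nmi): east 40 sin 70° = 37.59, north 40 cos 70° = 13.68
Leg 3 (023°, 25 nmi): east 25 sin 23° = 9.77, north 25 cos 23° = 23.01
Net: 23.08 east, 8.77 north. Distance = √((23.08)² + (8.77)²) = 24.691 nmi.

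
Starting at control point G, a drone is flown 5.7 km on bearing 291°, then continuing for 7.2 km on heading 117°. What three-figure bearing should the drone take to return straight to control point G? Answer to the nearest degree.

318°

Leg 1 (291°, 5.7 km): east 5.7 sin 291° = -5.32, north 5.7 cos 291° = 2.04
Leg 2 (117°, 7.2 km): east 7.2 sin 117° = 6.42, north 7.2 cos 117° = -3.27
Net displacement: 1.09 east, -1.23 north. Direction back to start is (-1.09, 1.23): bearing = atan2(-1.09, 1.23) mod 360° = 318.26° ≈ 318°.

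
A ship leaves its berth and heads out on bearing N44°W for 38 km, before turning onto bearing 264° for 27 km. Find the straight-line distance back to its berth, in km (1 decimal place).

58.6 km

Leg 1 (N44°W, 38 km): east 38 sin 316° = -26.40, north 38 cos 316° = 27.33
Leg 2 (264°, 27 km): east 27 sin 264° = -26.85, north 27 cos 264° = -2.82
Net: -53.25 east, 24.51 north. Distance = √((-53.25)² + (24.51)²) = 58.620 km.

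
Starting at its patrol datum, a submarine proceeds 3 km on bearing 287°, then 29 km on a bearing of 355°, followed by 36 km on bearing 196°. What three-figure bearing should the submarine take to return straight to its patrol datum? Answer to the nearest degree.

Leg 1 (287°, 3 km): east 3 sin 287° = -2.87, north 3 cos 287° = 0.88
Leg 2 (355°, 29 km): east 29 sin 355° = -2.53, north 29 cos 355° = 28.89
Leg 3 (196°, 36 km): east 36 sin 196° = -9.92, north 36 cos 196° = -34.61
Net displacement: -15.32 east, -4.84 north. Direction back to start is (15.32, 4.84): bearing = atan2(15.32, 4.84) mod 360° = 72.47° ≈ 072°.

072°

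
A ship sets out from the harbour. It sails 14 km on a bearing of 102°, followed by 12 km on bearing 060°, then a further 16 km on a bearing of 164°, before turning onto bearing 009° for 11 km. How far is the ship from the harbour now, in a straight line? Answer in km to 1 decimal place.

30.3 km

Leg 1 (102°, 14 km): east 14 sin 102° = 13.69, north 14 cos 102° = -2.91
Leg 2 (060°, 12 km): east 12 sin 60° = 10.39, north 12 cos 60° = 6.00
Leg 3 (164°, 16 km): east 16 sin 164° = 4.41, north 16 cos 164° = -15.38
Leg 4 (009°, 11 km): east 11 sin 9° = 1.72, north 11 cos 9° = 10.86
Net: 30.22 east, -1.43 north. Distance = √((30.22)² + (-1.43)²) = 30.251 km.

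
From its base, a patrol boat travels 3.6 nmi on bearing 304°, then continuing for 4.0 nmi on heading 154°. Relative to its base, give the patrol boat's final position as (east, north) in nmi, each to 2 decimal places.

(-1.23, -1.58)

Leg 1 (304°, 3.6 nmi): east 3.6 sin 304° = -2.98, north 3.6 cos 304° = 2.01
Leg 2 (154°, 4.0 nmi): east 4.0 sin 154° = 1.75, north 4.0 cos 154° = -3.60
Summing: -1.23 nmi east, -1.58 nmi north → (-1.23, -1.58).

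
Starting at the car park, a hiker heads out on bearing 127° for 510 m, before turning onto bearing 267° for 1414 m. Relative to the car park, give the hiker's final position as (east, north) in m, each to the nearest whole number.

Leg 1 (127°, 510 m): east 510 sin 127° = 407.30, north 510 cos 127° = -306.93
Leg 2 (267°, 1414 m): east 1414 sin 267° = -1412.06, north 1414 cos 267° = -74.00
Summing: -1004.76 m east, -380.93 m north → (-1005, -381).

(-1005, -381)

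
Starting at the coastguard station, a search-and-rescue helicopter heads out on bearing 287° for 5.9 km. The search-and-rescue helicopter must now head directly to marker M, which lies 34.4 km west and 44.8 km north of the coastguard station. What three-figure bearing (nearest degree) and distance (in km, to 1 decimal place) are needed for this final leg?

326°, 51.8 km

Leg 1 (287°, 5.9 km): east 5.9 sin 287° = -5.64, north 5.9 cos 287° = 1.72
Current position: (-5.64, 1.72). Target: (-34.4, 44.8). Remaining: Δeast = -28.76, Δnorth = 43.08.
Bearing = atan2(-28.76, 43.08) mod 360° = 326.27°; distance = √((-28.76)² + (43.08)²) = 51.793 km.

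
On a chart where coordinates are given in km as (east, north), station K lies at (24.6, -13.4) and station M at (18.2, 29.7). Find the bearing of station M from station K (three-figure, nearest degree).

352°

Δeast = 18.2 − 24.6 = -6.40; Δnorth = 29.7 − -13.4 = 43.10.
Bearing = atan2(Δeast, Δnorth) mod 360° = 351.55° ≈ 352°.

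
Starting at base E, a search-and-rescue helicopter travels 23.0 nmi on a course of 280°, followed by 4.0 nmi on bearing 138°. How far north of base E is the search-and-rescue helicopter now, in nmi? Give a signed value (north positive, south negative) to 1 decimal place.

1.0 nmi

Leg 1 (280°, 23.0 nmi): east 23.0 sin 280° = -22.65, north 23.0 cos 280° = 3.99
Leg 2 (138°, 4.0 nmi): east 4.0 sin 138° = 2.68, north 4.0 cos 138° = -2.97
Net north component: 1.02 nmi.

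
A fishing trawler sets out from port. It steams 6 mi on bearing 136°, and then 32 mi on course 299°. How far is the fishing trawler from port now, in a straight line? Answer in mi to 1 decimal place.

Leg 1 (136°, 6 mi): east 6 sin 136° = 4.17, north 6 cos 136° = -4.32
Leg 2 (299°, 32 mi): east 32 sin 299° = -27.99, north 32 cos 299° = 15.51
Net: -23.82 east, 11.20 north. Distance = √((-23.82)² + (11.20)²) = 26.321 mi.

26.3 mi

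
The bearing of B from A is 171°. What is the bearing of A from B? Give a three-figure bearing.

Back-bearing = 171° + 180° = 351°.

351°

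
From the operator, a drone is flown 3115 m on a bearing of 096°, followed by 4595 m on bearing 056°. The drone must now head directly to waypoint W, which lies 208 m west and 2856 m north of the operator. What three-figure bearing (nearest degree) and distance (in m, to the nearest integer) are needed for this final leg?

275°, 7142 m

Leg 1 (096°, 3115 m): east 3115 sin 96° = 3097.94, north 3115 cos 96° = -325.61
Leg 2 (056°, 4595 m): east 4595 sin 56° = 3809.43, north 4595 cos 56° = 2569.49
Current position: (6907.36, 2243.89). Target: (-208, 2856). Remaining: Δeast = -7115.36, Δnorth = 612.11.
Bearing = atan2(-7115.36, 612.11) mod 360° = 274.92°; distance = √((-7115.36)² + (612.11)²) = 7141.644 m.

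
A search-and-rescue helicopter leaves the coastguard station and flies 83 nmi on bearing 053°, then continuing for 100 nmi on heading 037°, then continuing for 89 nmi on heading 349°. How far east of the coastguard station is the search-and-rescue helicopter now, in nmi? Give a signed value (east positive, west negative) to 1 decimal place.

Leg 1 (053°, 83 nmi): east 83 sin 53° = 66.29, north 83 cos 53° = 49.95
Leg 2 (037°, 100 nmi): east 100 sin 37° = 60.18, north 100 cos 37° = 79.86
Leg 3 (349°, 89 nmi): east 89 sin 349° = -16.98, north 89 cos 349° = 87.36
Net east component: 109.49 nmi.

109.5 nmi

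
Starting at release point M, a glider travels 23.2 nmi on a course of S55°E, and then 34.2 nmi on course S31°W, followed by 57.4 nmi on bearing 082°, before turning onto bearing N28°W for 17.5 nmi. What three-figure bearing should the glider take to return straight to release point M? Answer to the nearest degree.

291°

Leg 1 (S55°E, 23.2 nmi): east 23.2 sin 125° = 19.00, north 23.2 cos 125° = -13.31
Leg 2 (S31°W, 34.2 nmi): east 34.2 sin 211° = -17.61, north 34.2 cos 211° = -29.32
Leg 3 (082°, 57.4 nmi): east 57.4 sin 82° = 56.84, north 57.4 cos 82° = 7.99
Leg 4 (N28°W, 17.5 nmi): east 17.5 sin 332° = -8.22, north 17.5 cos 332° = 15.45
Net displacement: 50.02 east, -19.18 north. Direction back to start is (-50.02, 19.18): bearing = atan2(-50.02, 19.18) mod 360° = 290.98° ≈ 291°.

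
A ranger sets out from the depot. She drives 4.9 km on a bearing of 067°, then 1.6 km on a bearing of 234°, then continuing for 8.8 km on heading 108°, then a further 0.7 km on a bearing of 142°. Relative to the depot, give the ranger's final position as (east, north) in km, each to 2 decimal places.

(12.02, -2.30)

Leg 1 (067°, 4.9 km): east 4.9 sin 67° = 4.51, north 4.9 cos 67° = 1.91
Leg 2 (234°, 1.6 km): east 1.6 sin 234° = -1.29, north 1.6 cos 234° = -0.94
Leg 3 (108°, 8.8 km): east 8.8 sin 108° = 8.37, north 8.8 cos 108° = -2.72
Leg 4 (142°, 0.7 km): east 0.7 sin 142° = 0.43, north 0.7 cos 142° = -0.55
Summing: 12.02 km east, -2.30 km north → (12.02, -2.30).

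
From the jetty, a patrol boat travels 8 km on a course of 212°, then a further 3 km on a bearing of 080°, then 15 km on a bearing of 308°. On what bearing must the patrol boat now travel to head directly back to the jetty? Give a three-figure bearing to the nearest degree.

Leg 1 (212°, 8 km): east 8 sin 212° = -4.24, north 8 cos 212° = -6.78
Leg 2 (080°, 3 km): east 3 sin 80° = 2.95, north 3 cos 80° = 0.52
Leg 3 (308°, 15 km): east 15 sin 308° = -11.82, north 15 cos 308° = 9.23
Net displacement: -13.11 east, 2.97 north. Direction back to start is (13.11, -2.97): bearing = atan2(13.11, -2.97) mod 360° = 102.78° ≈ 103°.

103°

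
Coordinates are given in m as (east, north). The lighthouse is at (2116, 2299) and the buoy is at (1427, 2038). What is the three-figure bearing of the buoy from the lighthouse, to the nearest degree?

Δeast = 1427 − 2116 = -689.00; Δnorth = 2038 − 2299 = -261.00.
Bearing = atan2(Δeast, Δnorth) mod 360° = 249.25° ≈ 249°.

249°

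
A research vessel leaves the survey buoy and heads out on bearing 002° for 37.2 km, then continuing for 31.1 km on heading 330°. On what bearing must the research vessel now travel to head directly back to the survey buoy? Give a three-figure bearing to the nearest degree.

167°

Leg 1 (002°, 37.2 km): east 37.2 sin 2° = 1.30, north 37.2 cos 2° = 37.18
Leg 2 (330°, 31.1 km): east 31.1 sin 330° = -15.55, north 31.1 cos 330° = 26.93
Net displacement: -14.25 east, 64.11 north. Direction back to start is (14.25, -64.11): bearing = atan2(14.25, -64.11) mod 360° = 167.47° ≈ 167°.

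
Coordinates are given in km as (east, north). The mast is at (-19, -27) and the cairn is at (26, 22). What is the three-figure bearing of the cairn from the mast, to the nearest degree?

Δeast = 26 − -19 = 45.00; Δnorth = 22 − -27 = 49.00.
Bearing = atan2(Δeast, Δnorth) mod 360° = 42.56° ≈ 043°.

043°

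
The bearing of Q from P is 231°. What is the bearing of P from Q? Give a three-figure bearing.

051°

Back-bearing = 231° − 180° = 051°.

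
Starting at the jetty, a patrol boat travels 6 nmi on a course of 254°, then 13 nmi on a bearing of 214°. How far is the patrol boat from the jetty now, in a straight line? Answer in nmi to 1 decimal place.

Leg 1 (254°, 6 nmi): east 6 sin 254° = -5.77, north 6 cos 254° = -1.65
Leg 2 (214°, 13 nmi): east 13 sin 214° = -7.27, north 13 cos 214° = -10.78
Net: -13.04 east, -12.43 north. Distance = √((-13.04)² + (-12.43)²) = 18.014 nmi.

18.0 nmi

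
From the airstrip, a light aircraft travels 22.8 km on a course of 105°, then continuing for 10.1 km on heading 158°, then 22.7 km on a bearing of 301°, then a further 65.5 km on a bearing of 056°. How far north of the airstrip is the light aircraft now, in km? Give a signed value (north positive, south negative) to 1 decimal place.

Leg 1 (105°, 22.8 km): east 22.8 sin 105° = 22.02, north 22.8 cos 105° = -5.90
Leg 2 (158°, 10.1 km): east 10.1 sin 158° = 3.78, north 10.1 cos 158° = -9.36
Leg 3 (301°, 22.7 km): east 22.7 sin 301° = -19.46, north 22.7 cos 301° = 11.69
Leg 4 (056°, 65.5 km): east 65.5 sin 56° = 54.30, north 65.5 cos 56° = 36.63
Net north component: 33.05 km.

33.1 km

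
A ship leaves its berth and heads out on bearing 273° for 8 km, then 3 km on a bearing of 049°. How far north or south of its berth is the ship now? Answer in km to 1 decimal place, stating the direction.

2.4 km north

Leg 1 (273°, 8 km): east 8 sin 273° = -7.99, north 8 cos 273° = 0.42
Leg 2 (049°, 3 km): east 3 sin 49° = 2.26, north 3 cos 49° = 1.97
Net north component: 2.39 km.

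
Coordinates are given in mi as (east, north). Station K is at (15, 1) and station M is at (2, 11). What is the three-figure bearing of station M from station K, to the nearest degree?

308°

Δeast = 2 − 15 = -13.00; Δnorth = 11 − 1 = 10.00.
Bearing = atan2(Δeast, Δnorth) mod 360° = 307.57° ≈ 308°.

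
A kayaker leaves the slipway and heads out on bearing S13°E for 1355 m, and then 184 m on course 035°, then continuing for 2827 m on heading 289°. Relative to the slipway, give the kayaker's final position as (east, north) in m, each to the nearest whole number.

Leg 1 (S13°E, 1355 m): east 1355 sin 167° = 304.81, north 1355 cos 167° = -1320.27
Leg 2 (035°, 184 m): east 184 sin 35° = 105.54, north 184 cos 35° = 150.72
Leg 3 (289°, 2827 m): east 2827 sin 289° = -2672.98, north 2827 cos 289° = 920.38
Summing: -2262.63 m east, -249.17 m north → (-2263, -249).

(-2263, -249)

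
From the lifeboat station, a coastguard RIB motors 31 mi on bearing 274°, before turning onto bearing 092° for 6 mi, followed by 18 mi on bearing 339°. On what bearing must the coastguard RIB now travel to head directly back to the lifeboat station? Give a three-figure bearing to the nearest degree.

Leg 1 (274°, 31 mi): east 31 sin 274° = -30.92, north 31 cos 274° = 2.16
Leg 2 (092°, 6 mi): east 6 sin 92° = 6.00, north 6 cos 92° = -0.21
Leg 3 (339°, 18 mi): east 18 sin 339° = -6.45, north 18 cos 339° = 16.80
Net displacement: -31.38 east, 18.76 north. Direction back to start is (31.38, -18.76): bearing = atan2(31.38, -18.76) mod 360° = 120.87° ≈ 121°.

121°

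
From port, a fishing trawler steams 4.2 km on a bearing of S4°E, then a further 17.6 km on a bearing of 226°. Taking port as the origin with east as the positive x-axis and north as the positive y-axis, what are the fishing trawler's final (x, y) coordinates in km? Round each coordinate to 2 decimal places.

(-12.37, -16.42)

Leg 1 (S4°E, 4.2 km): east 4.2 sin 176° = 0.29, north 4.2 cos 176° = -4.19
Leg 2 (226°, 17.6 km): east 17.6 sin 226° = -12.66, north 17.6 cos 226° = -12.23
Summing: -12.37 km east, -16.42 km north → (-12.37, -16.42).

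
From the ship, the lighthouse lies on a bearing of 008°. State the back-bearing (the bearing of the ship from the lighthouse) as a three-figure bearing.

Back-bearing = 008° + 180° = 188°.

188°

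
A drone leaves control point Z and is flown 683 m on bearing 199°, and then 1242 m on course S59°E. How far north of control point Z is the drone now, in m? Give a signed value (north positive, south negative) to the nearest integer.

-1285 m

Leg 1 (199°, 683 m): east 683 sin 199° = -222.36, north 683 cos 199° = -645.79
Leg 2 (S59°E, 1242 m): east 1242 sin 121° = 1064.60, north 1242 cos 121° = -639.68
Net north component: -1285.47 m.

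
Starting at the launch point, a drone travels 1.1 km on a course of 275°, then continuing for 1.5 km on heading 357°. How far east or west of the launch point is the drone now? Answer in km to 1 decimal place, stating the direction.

1.2 km west

Leg 1 (275°, 1.1 km): east 1.1 sin 275° = -1.10, north 1.1 cos 275° = 0.10
Leg 2 (357°, 1.5 km): east 1.5 sin 357° = -0.08, north 1.5 cos 357° = 1.50
Net east component: -1.17 km.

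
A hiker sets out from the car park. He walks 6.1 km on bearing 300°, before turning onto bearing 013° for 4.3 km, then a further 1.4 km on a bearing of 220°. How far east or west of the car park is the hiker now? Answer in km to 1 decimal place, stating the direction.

Leg 1 (300°, 6.1 km): east 6.1 sin 300° = -5.28, north 6.1 cos 300° = 3.05
Leg 2 (013°, 4.3 km): east 4.3 sin 13° = 0.97, north 4.3 cos 13° = 4.19
Leg 3 (220°, 1.4 km): east 1.4 sin 220° = -0.90, north 1.4 cos 220° = -1.07
Net east component: -5.22 km.

5.2 km west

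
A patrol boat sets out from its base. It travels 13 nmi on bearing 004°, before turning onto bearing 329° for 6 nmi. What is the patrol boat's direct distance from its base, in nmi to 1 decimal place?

18.2 nmi

Leg 1 (004°, 13 nmi): east 13 sin 4° = 0.91, north 13 cos 4° = 12.97
Leg 2 (329°, 6 nmi): east 6 sin 329° = -3.09, north 6 cos 329° = 5.14
Net: -2.18 east, 18.11 north. Distance = √((-2.18)² + (18.11)²) = 18.242 nmi.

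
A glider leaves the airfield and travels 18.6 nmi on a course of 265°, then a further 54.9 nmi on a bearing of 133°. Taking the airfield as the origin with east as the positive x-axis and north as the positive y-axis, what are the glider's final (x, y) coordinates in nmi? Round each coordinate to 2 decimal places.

(21.62, -39.06)

Leg 1 (265°, 18.6 nmi): east 18.6 sin 265° = -18.53, north 18.6 cos 265° = -1.62
Leg 2 (133°, 54.9 nmi): east 54.9 sin 133° = 40.15, north 54.9 cos 133° = -37.44
Summing: 21.62 nmi east, -39.06 nmi north → (21.62, -39.06).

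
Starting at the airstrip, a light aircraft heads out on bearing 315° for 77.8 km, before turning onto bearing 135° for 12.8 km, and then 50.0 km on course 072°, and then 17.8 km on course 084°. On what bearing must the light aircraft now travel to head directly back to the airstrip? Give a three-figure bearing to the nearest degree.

Leg 1 (315°, 77.8 km): east 77.8 sin 315° = -55.01, north 77.8 cos 315° = 55.01
Leg 2 (135°, 12.8 km): east 12.8 sin 135° = 9.05, north 12.8 cos 135° = -9.05
Leg 3 (072°, 50.0 km): east 50.0 sin 72° = 47.55, north 50.0 cos 72° = 15.45
Leg 4 (084°, 17.8 km): east 17.8 sin 84° = 17.70, north 17.8 cos 84° = 1.86
Net displacement: 19.29 east, 63.27 north. Direction back to start is (-19.29, -63.27): bearing = atan2(-19.29, -63.27) mod 360° = 196.96° ≈ 197°.

197°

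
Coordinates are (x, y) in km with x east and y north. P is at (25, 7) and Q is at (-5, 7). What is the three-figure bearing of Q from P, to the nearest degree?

270°

Δeast = -5 − 25 = -30.00; Δnorth = 7 − 7 = 0.00.
Bearing = atan2(Δeast, Δnorth) mod 360° = 270.00° ≈ 270°.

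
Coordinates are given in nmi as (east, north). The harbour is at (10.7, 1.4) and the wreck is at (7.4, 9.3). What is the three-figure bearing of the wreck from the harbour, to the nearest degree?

337°

Δeast = 7.4 − 10.7 = -3.30; Δnorth = 9.3 − 1.4 = 7.90.
Bearing = atan2(Δeast, Δnorth) mod 360° = 337.33° ≈ 337°.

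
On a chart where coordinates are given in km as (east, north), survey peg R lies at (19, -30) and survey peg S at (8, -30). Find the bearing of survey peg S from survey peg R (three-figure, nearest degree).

270°

Δeast = 8 − 19 = -11.00; Δnorth = -30 − -30 = 0.00.
Bearing = atan2(Δeast, Δnorth) mod 360° = 270.00° ≈ 270°.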